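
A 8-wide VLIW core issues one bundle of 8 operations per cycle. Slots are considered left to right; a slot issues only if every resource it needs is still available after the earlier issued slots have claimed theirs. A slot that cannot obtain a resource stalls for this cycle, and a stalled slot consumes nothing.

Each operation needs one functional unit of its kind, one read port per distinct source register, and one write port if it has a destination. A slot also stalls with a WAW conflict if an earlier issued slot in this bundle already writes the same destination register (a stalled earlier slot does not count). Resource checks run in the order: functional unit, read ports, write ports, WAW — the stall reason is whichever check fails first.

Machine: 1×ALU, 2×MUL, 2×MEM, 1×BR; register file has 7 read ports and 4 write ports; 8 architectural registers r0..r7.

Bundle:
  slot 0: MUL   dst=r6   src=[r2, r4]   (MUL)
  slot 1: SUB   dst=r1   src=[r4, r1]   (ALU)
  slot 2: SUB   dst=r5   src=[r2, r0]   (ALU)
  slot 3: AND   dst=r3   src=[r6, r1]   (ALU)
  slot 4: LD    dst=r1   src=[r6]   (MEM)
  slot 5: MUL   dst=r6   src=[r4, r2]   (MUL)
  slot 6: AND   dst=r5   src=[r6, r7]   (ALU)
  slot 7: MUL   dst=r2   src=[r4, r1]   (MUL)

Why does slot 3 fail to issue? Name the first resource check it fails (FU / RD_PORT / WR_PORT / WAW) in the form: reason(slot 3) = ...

[0] MUL needs rd=2 wr=1: ok; after: ALU=1 MUL=1 MEM=2 BR=1, R=5, W=3
[1] ALU needs rd=2 wr=1: ok; after: ALU=0 MUL=1 MEM=2 BR=1, R=3, W=2
[2] ALU needs rd=2 wr=1: FU; after: ALU=0 MUL=1 MEM=2 BR=1, R=3, W=2
[3] ALU needs rd=2 wr=1: FU; after: ALU=0 MUL=1 MEM=2 BR=1, R=3, W=2
[4] MEM needs rd=1 wr=1: WAW; after: ALU=0 MUL=1 MEM=2 BR=1, R=3, W=2
[5] MUL needs rd=2 wr=1: WAW; after: ALU=0 MUL=1 MEM=2 BR=1, R=3, W=2
[6] ALU needs rd=2 wr=1: FU; after: ALU=0 MUL=1 MEM=2 BR=1, R=3, W=2
[7] MUL needs rd=2 wr=1: ok; after: ALU=0 MUL=0 MEM=2 BR=1, R=1, W=1

reason(slot 3) = FU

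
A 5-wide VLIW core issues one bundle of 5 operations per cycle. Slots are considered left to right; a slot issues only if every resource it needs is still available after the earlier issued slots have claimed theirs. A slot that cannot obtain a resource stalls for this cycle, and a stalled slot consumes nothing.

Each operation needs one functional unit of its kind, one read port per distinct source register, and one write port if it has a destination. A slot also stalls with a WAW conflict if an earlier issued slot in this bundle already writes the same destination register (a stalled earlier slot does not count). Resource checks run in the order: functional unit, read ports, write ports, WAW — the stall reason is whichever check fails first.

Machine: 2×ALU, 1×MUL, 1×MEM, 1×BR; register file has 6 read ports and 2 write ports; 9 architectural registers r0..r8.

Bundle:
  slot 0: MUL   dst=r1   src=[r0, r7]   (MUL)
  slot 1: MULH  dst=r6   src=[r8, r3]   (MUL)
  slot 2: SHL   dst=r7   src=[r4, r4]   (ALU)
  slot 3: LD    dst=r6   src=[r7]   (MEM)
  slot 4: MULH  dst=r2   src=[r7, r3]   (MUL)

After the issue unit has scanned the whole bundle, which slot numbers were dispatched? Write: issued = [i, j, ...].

#0 MUL src=r0,r7 dispatched  <A:2 Mu:0 Ld:1 B:1 rd:4 wr:1>
#1 MUL src=r8,r3 held:FU  <A:2 Mu:0 Ld:1 B:1 rd:4 wr:1>
#2 ALU src=r4,r4 dispatched  <A:1 Mu:0 Ld:1 B:1 rd:3 wr:0>
#3 MEM src=r7 held:WR_PORT  <A:1 Mu:0 Ld:1 B:1 rd:3 wr:0>
#4 MUL src=r7,r3 held:FU  <A:1 Mu:0 Ld:1 B:1 rd:3 wr:0>

issued = [0, 2]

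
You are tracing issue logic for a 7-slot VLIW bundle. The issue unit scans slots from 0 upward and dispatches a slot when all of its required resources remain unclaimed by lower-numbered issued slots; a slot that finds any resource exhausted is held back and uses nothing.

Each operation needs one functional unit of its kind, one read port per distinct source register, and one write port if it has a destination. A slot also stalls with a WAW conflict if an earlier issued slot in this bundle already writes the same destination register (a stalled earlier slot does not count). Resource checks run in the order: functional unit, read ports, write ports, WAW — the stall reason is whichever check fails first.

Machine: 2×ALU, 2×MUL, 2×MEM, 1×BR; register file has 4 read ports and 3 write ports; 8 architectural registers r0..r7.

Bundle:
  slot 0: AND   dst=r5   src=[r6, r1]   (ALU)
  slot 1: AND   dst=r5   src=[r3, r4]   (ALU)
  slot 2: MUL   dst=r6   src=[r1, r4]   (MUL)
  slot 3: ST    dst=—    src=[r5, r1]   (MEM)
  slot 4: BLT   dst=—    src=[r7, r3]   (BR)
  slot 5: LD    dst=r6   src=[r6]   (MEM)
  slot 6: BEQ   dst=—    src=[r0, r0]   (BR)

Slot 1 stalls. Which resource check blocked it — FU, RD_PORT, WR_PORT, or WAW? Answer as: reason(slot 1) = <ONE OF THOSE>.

  0. ALU→r5 ⇒ go  {1A/2Mu/2Ld/1B | 2r 2w}
  1. ALU→r5 ⇒ no(WAW)  {1A/2Mu/2Ld/1B | 2r 2w}
  2. MUL→r6 ⇒ go  {1A/1Mu/2Ld/1B | 0r 1w}
  3. MEM ⇒ no(RD_PORT)  {1A/1Mu/2Ld/1B | 0r 1w}
  4. BR ⇒ no(RD_PORT)  {1A/1Mu/2Ld/1B | 0r 1w}
  5. MEM→r6 ⇒ no(RD_PORT)  {1A/1Mu/2Ld/1B | 0r 1w}
  6. BR ⇒ no(RD_PORT)  {1A/1Mu/2Ld/1B | 0r 1w}

reason(slot 1) = WAW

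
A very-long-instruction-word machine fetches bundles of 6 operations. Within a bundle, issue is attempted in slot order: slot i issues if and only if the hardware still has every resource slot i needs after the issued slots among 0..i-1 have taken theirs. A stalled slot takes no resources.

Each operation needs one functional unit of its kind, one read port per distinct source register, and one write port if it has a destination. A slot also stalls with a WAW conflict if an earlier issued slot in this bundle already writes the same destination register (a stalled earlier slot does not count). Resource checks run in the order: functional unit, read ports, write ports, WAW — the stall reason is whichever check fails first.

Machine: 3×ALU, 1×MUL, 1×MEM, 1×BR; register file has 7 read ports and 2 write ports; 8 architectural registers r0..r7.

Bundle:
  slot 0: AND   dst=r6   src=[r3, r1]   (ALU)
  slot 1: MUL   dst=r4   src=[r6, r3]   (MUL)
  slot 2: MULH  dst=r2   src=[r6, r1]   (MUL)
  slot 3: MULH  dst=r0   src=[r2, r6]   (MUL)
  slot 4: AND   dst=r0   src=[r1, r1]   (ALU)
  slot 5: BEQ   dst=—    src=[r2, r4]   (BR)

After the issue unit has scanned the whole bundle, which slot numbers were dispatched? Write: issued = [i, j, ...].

issued = [0, 1, 5]

#0 ALU src=r3,r1 dispatched  <A:2 Mu:1 Ld:1 B:1 rd:5 wr:1>
#1 MUL src=r6,r3 dispatched  <A:2 Mu:0 Ld:1 B:1 rd:3 wr:0>
#2 MUL src=r6,r1 held:FU  <A:2 Mu:0 Ld:1 B:1 rd:3 wr:0>
#3 MUL src=r2,r6 held:FU  <A:2 Mu:0 Ld:1 B:1 rd:3 wr:0>
#4 ALU src=r1,r1 held:WR_PORT  <A:2 Mu:0 Ld:1 B:1 rd:3 wr:0>
#5 BR src=r2,r4 dispatched  <A:2 Mu:0 Ld:1 B:0 rd:1 wr:0>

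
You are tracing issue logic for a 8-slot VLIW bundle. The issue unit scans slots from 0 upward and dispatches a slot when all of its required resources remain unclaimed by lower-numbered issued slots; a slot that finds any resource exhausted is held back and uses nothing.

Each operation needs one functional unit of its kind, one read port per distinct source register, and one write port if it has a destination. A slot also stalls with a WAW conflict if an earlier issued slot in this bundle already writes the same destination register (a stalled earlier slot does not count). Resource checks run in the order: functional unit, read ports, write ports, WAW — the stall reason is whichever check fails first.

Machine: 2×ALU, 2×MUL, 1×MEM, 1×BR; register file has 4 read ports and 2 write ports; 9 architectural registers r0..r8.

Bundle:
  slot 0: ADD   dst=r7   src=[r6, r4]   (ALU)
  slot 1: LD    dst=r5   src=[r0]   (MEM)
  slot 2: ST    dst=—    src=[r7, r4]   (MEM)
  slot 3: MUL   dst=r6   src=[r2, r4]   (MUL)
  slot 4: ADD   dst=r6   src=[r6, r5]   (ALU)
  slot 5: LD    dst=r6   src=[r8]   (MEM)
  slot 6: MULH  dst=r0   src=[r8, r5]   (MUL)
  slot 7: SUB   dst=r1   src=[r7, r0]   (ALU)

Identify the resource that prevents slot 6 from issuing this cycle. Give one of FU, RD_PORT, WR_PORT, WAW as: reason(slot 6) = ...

reason(slot 6) = RD_PORT

(0) want 1×ALU +2rd +1wr — yes → AL1|MU2|ME1|BR1|rd2|wr1
(1) want 1×MEM +1rd +1wr — yes → AL1|MU2|ME0|BR1|rd1|wr0
(2) want 1×MEM +2rd +0wr — FU → AL1|MU2|ME0|BR1|rd1|wr0
(3) want 1×MUL +2rd +1wr — RD_PORT → AL1|MU2|ME0|BR1|rd1|wr0
(4) want 1×ALU +2rd +1wr — RD_PORT → AL1|MU2|ME0|BR1|rd1|wr0
(5) want 1×MEM +1rd +1wr — FU → AL1|MU2|ME0|BR1|rd1|wr0
(6) want 1×MUL +2rd +1wr — RD_PORT → AL1|MU2|ME0|BR1|rd1|wr0
(7) want 1×ALU +2rd +1wr — RD_PORT → AL1|MU2|ME0|BR1|rd1|wr0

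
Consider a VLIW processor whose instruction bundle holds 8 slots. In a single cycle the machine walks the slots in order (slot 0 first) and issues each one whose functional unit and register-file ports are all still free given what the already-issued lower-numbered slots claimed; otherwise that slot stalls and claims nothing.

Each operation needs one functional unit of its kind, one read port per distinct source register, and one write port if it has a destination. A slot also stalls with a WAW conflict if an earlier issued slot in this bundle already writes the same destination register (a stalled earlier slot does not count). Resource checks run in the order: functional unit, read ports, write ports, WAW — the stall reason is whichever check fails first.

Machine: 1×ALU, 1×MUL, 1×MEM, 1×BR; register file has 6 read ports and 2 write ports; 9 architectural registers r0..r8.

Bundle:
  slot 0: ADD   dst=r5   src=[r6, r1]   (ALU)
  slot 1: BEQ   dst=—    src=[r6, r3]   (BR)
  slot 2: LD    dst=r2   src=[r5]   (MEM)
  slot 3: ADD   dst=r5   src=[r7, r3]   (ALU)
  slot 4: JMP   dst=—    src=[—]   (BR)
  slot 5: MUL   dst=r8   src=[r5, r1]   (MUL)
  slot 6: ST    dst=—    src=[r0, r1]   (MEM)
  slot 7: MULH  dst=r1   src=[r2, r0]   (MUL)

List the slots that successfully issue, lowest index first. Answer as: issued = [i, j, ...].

#0 ALU src=r6,r1 dispatched  <A:0 Mu:1 Ld:1 B:1 rd:4 wr:1>
#1 BR src=r6,r3 dispatched  <A:0 Mu:1 Ld:1 B:0 rd:2 wr:1>
#2 MEM src=r5 dispatched  <A:0 Mu:1 Ld:0 B:0 rd:1 wr:0>
#3 ALU src=r7,r3 held:FU  <A:0 Mu:1 Ld:0 B:0 rd:1 wr:0>
#4 BR src=- held:FU  <A:0 Mu:1 Ld:0 B:0 rd:1 wr:0>
#5 MUL src=r5,r1 held:RD_PORT  <A:0 Mu:1 Ld:0 B:0 rd:1 wr:0>
#6 MEM src=r0,r1 held:FU  <A:0 Mu:1 Ld:0 B:0 rd:1 wr:0>
#7 MUL src=r2,r0 held:RD_PORT  <A:0 Mu:1 Ld:0 B:0 rd:1 wr:0>

issued = [0, 1, 2]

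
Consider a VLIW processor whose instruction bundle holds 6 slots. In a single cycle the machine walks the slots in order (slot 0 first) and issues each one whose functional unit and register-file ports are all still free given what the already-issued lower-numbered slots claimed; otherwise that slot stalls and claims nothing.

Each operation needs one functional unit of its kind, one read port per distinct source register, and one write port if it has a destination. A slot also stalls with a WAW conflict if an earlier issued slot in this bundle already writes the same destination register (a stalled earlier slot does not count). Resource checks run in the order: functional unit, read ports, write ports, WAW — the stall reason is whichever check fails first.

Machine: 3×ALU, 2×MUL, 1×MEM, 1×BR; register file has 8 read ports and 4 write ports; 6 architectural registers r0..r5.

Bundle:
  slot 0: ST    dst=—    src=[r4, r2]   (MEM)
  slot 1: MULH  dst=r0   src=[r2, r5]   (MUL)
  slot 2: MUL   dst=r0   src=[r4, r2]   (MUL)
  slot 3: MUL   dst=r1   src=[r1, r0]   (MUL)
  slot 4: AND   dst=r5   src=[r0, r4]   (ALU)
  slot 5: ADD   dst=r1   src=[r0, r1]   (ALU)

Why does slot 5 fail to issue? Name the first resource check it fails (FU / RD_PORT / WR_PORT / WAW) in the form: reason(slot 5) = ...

reason(slot 5) = RD_PORT

slot 0 (MEM): ISSUE — free A3,Mu2,Ld0,B1 rp6 wp4
slot 1 (MUL): ISSUE — free A3,Mu1,Ld0,B1 rp4 wp3
slot 2 (MUL): stall WAW — free A3,Mu1,Ld0,B1 rp4 wp3
slot 3 (MUL): ISSUE — free A3,Mu0,Ld0,B1 rp2 wp2
slot 4 (ALU): ISSUE — free A2,Mu0,Ld0,B1 rp0 wp1
slot 5 (ALU): stall RD_PORT — free A2,Mu0,Ld0,B1 rp0 wp1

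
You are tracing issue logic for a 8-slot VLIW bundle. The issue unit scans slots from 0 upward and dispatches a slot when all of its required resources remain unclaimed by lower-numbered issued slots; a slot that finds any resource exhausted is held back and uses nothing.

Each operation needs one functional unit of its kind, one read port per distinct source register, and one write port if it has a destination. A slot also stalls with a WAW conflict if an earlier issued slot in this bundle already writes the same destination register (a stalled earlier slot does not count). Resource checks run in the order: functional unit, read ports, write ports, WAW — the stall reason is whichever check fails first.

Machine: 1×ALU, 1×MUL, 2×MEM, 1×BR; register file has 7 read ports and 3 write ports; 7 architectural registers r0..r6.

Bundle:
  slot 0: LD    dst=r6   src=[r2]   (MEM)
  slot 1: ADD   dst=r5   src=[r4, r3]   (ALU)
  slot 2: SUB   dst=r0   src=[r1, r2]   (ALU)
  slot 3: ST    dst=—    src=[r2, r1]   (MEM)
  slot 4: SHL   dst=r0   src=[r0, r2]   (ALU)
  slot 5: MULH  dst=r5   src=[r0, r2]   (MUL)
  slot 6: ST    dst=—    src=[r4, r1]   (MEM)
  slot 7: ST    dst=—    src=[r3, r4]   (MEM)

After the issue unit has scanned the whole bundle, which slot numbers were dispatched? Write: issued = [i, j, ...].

[0] MEM needs rd=1 wr=1: ok; after: ALU=1 MUL=1 MEM=1 BR=1, R=6, W=2
[1] ALU needs rd=2 wr=1: ok; after: ALU=0 MUL=1 MEM=1 BR=1, R=4, W=1
[2] ALU needs rd=2 wr=1: FU; after: ALU=0 MUL=1 MEM=1 BR=1, R=4, W=1
[3] MEM needs rd=2 wr=0: ok; after: ALU=0 MUL=1 MEM=0 BR=1, R=2, W=1
[4] ALU needs rd=2 wr=1: FU; after: ALU=0 MUL=1 MEM=0 BR=1, R=2, W=1
[5] MUL needs rd=2 wr=1: WAW; after: ALU=0 MUL=1 MEM=0 BR=1, R=2, W=1
[6] MEM needs rd=2 wr=0: FU; after: ALU=0 MUL=1 MEM=0 BR=1, R=2, W=1
[7] MEM needs rd=2 wr=0: FU; after: ALU=0 MUL=1 MEM=0 BR=1, R=2, W=1

issued = [0, 1, 3]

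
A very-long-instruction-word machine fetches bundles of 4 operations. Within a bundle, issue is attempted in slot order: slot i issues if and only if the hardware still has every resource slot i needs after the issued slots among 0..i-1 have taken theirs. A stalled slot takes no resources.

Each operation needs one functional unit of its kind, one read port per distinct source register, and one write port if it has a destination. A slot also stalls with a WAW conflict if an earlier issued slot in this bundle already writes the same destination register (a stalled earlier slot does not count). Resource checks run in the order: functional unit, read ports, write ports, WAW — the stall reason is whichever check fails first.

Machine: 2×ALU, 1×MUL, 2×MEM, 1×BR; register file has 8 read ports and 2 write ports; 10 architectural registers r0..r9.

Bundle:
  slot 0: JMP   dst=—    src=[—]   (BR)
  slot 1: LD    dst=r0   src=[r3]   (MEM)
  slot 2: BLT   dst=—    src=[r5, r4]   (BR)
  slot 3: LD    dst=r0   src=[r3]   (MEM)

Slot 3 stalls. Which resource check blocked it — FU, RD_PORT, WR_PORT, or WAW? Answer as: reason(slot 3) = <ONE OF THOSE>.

#0 BR src=- dispatched  <A:2 Mu:1 Ld:2 B:0 rd:8 wr:2>
#1 MEM src=r3 dispatched  <A:2 Mu:1 Ld:1 B:0 rd:7 wr:1>
#2 BR src=r5,r4 held:FU  <A:2 Mu:1 Ld:1 B:0 rd:7 wr:1>
#3 MEM src=r3 held:WAW  <A:2 Mu:1 Ld:1 B:0 rd:7 wr:1>

reason(slot 3) = WAW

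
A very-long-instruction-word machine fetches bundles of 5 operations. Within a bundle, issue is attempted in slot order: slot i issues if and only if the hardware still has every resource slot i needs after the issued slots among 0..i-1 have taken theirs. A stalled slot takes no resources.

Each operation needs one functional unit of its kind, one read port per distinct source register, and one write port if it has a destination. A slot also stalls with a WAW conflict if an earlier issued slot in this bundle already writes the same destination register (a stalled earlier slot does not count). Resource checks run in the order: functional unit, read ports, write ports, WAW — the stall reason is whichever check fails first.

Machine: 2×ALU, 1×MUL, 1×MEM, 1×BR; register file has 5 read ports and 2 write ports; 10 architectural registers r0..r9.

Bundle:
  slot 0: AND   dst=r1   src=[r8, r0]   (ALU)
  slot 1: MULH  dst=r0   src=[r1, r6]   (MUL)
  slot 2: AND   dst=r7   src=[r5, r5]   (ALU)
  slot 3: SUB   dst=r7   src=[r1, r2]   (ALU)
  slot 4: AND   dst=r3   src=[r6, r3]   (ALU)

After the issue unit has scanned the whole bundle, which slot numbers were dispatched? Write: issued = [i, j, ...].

[0] ALU needs rd=2 wr=1: ok; after: ALU=1 MUL=1 MEM=1 BR=1, R=3, W=1
[1] MUL needs rd=2 wr=1: ok; after: ALU=1 MUL=0 MEM=1 BR=1, R=1, W=0
[2] ALU needs rd=1 wr=1: WR_PORT; after: ALU=1 MUL=0 MEM=1 BR=1, R=1, W=0
[3] ALU needs rd=2 wr=1: RD_PORT; after: ALU=1 MUL=0 MEM=1 BR=1, R=1, W=0
[4] ALU needs rd=2 wr=1: RD_PORT; after: ALU=1 MUL=0 MEM=1 BR=1, R=1, W=0

issued = [0, 1]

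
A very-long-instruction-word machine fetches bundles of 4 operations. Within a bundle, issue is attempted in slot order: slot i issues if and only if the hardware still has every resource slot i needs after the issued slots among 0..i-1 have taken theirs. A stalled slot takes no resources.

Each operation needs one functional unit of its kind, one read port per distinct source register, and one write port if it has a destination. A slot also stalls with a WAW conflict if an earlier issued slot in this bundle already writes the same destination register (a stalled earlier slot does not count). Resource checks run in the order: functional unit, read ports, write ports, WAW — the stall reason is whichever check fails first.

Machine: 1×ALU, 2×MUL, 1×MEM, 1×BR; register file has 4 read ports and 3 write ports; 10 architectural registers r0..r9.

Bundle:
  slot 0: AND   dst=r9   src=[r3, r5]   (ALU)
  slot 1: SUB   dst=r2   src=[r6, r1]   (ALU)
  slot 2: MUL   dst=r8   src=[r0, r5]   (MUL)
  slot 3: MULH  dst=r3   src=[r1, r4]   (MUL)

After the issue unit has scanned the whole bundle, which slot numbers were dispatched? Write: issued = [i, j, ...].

issued = [0, 2]

(0) want 1×ALU +2rd +1wr — yes → AL0|MU2|ME1|BR1|rd2|wr2
(1) want 1×ALU +2rd +1wr — FU → AL0|MU2|ME1|BR1|rd2|wr2
(2) want 1×MUL +2rd +1wr — yes → AL0|MU1|ME1|BR1|rd0|wr1
(3) want 1×MUL +2rd +1wr — RD_PORT → AL0|MU1|ME1|BR1|rd0|wr1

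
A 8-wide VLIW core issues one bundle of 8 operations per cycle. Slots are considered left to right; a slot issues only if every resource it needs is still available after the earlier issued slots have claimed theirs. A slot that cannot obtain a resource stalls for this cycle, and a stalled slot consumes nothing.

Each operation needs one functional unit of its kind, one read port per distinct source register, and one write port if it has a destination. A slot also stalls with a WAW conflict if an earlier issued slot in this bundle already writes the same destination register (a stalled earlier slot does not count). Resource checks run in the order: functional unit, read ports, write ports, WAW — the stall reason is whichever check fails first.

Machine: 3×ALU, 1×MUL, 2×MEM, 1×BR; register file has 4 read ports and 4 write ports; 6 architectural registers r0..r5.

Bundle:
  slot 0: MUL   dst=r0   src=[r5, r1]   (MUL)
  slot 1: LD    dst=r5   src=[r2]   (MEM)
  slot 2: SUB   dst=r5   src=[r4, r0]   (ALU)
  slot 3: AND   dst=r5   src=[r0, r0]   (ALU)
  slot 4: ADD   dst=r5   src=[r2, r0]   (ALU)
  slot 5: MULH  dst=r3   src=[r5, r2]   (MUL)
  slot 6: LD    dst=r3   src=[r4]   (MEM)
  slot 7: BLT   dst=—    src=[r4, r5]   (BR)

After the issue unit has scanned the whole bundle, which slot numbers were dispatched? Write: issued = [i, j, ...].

issued = [0, 1, 6]

  0. MUL→r0 ⇒ go  {3A/0Mu/2Ld/1B | 2r 3w}
  1. MEM→r5 ⇒ go  {3A/0Mu/1Ld/1B | 1r 2w}
  2. ALU→r5 ⇒ no(RD_PORT)  {3A/0Mu/1Ld/1B | 1r 2w}
  3. ALU→r5 ⇒ no(WAW)  {3A/0Mu/1Ld/1B | 1r 2w}
  4. ALU→r5 ⇒ no(RD_PORT)  {3A/0Mu/1Ld/1B | 1r 2w}
  5. MUL→r3 ⇒ no(FU)  {3A/0Mu/1Ld/1B | 1r 2w}
  6. MEM→r3 ⇒ go  {3A/0Mu/0Ld/1B | 0r 1w}
  7. BR ⇒ no(RD_PORT)  {3A/0Mu/0Ld/1B | 0r 1w}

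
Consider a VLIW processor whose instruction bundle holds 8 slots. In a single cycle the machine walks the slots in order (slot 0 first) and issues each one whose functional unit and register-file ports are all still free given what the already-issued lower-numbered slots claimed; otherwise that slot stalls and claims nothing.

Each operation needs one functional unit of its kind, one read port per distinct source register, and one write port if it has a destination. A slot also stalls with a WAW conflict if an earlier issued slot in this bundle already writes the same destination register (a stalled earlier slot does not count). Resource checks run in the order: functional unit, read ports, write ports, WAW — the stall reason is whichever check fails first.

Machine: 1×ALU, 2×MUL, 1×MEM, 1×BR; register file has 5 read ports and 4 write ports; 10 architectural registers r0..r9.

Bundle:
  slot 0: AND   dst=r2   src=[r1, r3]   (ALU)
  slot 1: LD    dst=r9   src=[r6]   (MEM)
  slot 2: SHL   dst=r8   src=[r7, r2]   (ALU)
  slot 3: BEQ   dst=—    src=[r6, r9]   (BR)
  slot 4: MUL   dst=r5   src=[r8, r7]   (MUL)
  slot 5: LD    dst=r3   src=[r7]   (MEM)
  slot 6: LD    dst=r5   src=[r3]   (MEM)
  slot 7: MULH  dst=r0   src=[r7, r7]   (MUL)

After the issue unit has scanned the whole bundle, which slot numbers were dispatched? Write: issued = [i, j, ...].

issued = [0, 1, 3]

#0 ALU src=r1,r3 dispatched  <A:0 Mu:2 Ld:1 B:1 rd:3 wr:3>
#1 MEM src=r6 dispatched  <A:0 Mu:2 Ld:0 B:1 rd:2 wr:2>
#2 ALU src=r7,r2 held:FU  <A:0 Mu:2 Ld:0 B:1 rd:2 wr:2>
#3 BR src=r6,r9 dispatched  <A:0 Mu:2 Ld:0 B:0 rd:0 wr:2>
#4 MUL src=r8,r7 held:RD_PORT  <A:0 Mu:2 Ld:0 B:0 rd:0 wr:2>
#5 MEM src=r7 held:FU  <A:0 Mu:2 Ld:0 B:0 rd:0 wr:2>
#6 MEM src=r3 held:FU  <A:0 Mu:2 Ld:0 B:0 rd:0 wr:2>
#7 MUL src=r7,r7 held:RD_PORT  <A:0 Mu:2 Ld:0 B:0 rd:0 wr:2>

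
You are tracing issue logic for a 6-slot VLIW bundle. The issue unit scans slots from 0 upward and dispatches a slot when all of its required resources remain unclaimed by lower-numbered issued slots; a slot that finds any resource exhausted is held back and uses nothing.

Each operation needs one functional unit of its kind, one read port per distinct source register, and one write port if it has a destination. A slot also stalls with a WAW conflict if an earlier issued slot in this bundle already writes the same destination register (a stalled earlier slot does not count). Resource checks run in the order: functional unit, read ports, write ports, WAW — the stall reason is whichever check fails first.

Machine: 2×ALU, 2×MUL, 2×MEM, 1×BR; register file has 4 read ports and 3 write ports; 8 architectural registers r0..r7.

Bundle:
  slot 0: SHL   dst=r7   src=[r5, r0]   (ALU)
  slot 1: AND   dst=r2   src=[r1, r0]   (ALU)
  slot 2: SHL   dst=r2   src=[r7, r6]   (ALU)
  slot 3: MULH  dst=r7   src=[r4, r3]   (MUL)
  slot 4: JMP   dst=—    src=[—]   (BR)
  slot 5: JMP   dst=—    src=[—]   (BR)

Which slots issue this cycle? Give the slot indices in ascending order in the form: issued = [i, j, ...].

slot 0 (ALU): ISSUE — free A1,Mu2,Ld2,B1 rp2 wp2
slot 1 (ALU): ISSUE — free A0,Mu2,Ld2,B1 rp0 wp1
slot 2 (ALU): stall FU — free A0,Mu2,Ld2,B1 rp0 wp1
slot 3 (MUL): stall RD_PORT — free A0,Mu2,Ld2,B1 rp0 wp1
slot 4 (BR): ISSUE — free A0,Mu2,Ld2,B0 rp0 wp1
slot 5 (BR): stall FU — free A0,Mu2,Ld2,B0 rp0 wp1

issued = [0, 1, 4]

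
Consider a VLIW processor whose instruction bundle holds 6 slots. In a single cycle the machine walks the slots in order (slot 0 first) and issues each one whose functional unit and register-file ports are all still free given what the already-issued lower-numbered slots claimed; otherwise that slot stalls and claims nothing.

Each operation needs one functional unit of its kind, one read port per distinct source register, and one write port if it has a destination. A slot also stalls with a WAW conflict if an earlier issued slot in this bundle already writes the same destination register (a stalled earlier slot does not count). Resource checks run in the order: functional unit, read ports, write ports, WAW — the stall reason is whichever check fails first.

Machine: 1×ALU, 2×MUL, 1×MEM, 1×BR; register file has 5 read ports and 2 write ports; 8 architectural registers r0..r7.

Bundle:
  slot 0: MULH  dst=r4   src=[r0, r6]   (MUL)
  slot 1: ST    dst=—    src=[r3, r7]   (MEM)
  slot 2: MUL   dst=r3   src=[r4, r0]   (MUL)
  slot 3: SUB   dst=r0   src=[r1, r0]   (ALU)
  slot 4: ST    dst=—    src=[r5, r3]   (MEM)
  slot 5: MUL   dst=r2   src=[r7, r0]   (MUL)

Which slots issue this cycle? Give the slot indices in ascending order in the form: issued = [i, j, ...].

[0] MUL needs rd=2 wr=1: ok; after: ALU=1 MUL=1 MEM=1 BR=1, R=3, W=1
[1] MEM needs rd=2 wr=0: ok; after: ALU=1 MUL=1 MEM=0 BR=1, R=1, W=1
[2] MUL needs rd=2 wr=1: RD_PORT; after: ALU=1 MUL=1 MEM=0 BR=1, R=1, W=1
[3] ALU needs rd=2 wr=1: RD_PORT; after: ALU=1 MUL=1 MEM=0 BR=1, R=1, W=1
[4] MEM needs rd=2 wr=0: FU; after: ALU=1 MUL=1 MEM=0 BR=1, R=1, W=1
[5] MUL needs rd=2 wr=1: RD_PORT; after: ALU=1 MUL=1 MEM=0 BR=1, R=1, W=1

issued = [0, 1]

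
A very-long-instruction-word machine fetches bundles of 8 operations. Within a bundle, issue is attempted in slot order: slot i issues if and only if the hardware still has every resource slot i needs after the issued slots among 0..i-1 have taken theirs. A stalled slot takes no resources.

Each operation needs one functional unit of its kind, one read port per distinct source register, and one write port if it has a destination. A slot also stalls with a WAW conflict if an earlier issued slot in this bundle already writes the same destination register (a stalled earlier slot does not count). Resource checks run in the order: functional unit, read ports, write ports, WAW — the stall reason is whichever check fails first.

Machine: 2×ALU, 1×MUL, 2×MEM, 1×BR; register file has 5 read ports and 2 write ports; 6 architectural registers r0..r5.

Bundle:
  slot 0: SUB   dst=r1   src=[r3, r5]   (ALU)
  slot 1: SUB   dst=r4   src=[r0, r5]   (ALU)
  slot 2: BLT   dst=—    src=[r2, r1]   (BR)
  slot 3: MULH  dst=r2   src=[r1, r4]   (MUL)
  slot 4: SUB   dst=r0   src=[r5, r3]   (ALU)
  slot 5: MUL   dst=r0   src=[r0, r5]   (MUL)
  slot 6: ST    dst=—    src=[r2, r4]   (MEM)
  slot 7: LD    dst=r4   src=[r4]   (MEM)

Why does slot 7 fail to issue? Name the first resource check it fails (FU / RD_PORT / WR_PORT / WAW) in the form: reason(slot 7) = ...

reason(slot 7) = WR_PORT

#0 ALU src=r3,r5 dispatched  <A:1 Mu:1 Ld:2 B:1 rd:3 wr:1>
#1 ALU src=r0,r5 dispatched  <A:0 Mu:1 Ld:2 B:1 rd:1 wr:0>
#2 BR src=r2,r1 held:RD_PORT  <A:0 Mu:1 Ld:2 B:1 rd:1 wr:0>
#3 MUL src=r1,r4 held:RD_PORT  <A:0 Mu:1 Ld:2 B:1 rd:1 wr:0>
#4 ALU src=r5,r3 held:FU  <A:0 Mu:1 Ld:2 B:1 rd:1 wr:0>
#5 MUL src=r0,r5 held:RD_PORT  <A:0 Mu:1 Ld:2 B:1 rd:1 wr:0>
#6 MEM src=r2,r4 held:RD_PORT  <A:0 Mu:1 Ld:2 B:1 rd:1 wr:0>
#7 MEM src=r4 held:WR_PORT  <A:0 Mu:1 Ld:2 B:1 rd:1 wr:0>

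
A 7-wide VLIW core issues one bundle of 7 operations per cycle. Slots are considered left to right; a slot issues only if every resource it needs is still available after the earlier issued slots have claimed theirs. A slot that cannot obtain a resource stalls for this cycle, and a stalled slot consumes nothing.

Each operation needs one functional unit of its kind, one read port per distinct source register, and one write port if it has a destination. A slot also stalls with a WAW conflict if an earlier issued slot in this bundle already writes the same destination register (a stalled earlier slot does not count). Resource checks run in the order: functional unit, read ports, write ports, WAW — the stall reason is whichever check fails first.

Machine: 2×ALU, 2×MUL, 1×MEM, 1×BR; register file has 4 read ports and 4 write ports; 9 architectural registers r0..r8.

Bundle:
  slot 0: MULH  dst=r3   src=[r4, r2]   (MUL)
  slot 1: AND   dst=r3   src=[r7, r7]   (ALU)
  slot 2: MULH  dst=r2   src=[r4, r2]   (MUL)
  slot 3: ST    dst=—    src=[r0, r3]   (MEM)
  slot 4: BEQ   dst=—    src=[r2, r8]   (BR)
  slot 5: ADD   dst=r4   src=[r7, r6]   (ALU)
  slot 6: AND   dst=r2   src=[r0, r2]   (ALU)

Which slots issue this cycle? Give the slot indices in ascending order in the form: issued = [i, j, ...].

issued = [0, 2]

[0] MUL needs rd=2 wr=1: ok; after: ALU=2 MUL=1 MEM=1 BR=1, R=2, W=3
[1] ALU needs rd=1 wr=1: WAW; after: ALU=2 MUL=1 MEM=1 BR=1, R=2, W=3
[2] MUL needs rd=2 wr=1: ok; after: ALU=2 MUL=0 MEM=1 BR=1, R=0, W=2
[3] MEM needs rd=2 wr=0: RD_PORT; after: ALU=2 MUL=0 MEM=1 BR=1, R=0, W=2
[4] BR needs rd=2 wr=0: RD_PORT; after: ALU=2 MUL=0 MEM=1 BR=1, R=0, W=2
[5] ALU needs rd=2 wr=1: RD_PORT; after: ALU=2 MUL=0 MEM=1 BR=1, R=0, W=2
[6] ALU needs rd=2 wr=1: RD_PORT; after: ALU=2 MUL=0 MEM=1 BR=1, R=0, W=2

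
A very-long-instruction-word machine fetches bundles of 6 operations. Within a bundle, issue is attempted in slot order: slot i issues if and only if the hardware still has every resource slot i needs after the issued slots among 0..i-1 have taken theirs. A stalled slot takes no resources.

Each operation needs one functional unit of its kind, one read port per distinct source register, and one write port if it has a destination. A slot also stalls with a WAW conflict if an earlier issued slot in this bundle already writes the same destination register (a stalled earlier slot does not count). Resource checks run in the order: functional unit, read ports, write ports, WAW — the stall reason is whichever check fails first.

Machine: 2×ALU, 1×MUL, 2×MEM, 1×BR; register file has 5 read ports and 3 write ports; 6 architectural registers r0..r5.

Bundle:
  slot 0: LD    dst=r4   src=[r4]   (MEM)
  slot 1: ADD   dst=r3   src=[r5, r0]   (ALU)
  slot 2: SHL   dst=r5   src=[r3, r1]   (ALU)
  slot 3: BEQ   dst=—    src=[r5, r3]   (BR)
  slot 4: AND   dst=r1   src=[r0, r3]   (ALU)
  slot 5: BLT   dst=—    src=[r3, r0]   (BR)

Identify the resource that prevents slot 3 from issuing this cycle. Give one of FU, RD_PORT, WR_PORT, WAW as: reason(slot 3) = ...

reason(slot 3) = RD_PORT

(0) want 1×MEM +1rd +1wr — yes → AL2|MU1|ME1|BR1|rd4|wr2
(1) want 1×ALU +2rd +1wr — yes → AL1|MU1|ME1|BR1|rd2|wr1
(2) want 1×ALU +2rd +1wr — yes → AL0|MU1|ME1|BR1|rd0|wr0
(3) want 1×BR +2rd +0wr — RD_PORT → AL0|MU1|ME1|BR1|rd0|wr0
(4) want 1×ALU +2rd +1wr — FU → AL0|MU1|ME1|BR1|rd0|wr0
(5) want 1×BR +2rd +0wr — RD_PORT → AL0|MU1|ME1|BR1|rd0|wr0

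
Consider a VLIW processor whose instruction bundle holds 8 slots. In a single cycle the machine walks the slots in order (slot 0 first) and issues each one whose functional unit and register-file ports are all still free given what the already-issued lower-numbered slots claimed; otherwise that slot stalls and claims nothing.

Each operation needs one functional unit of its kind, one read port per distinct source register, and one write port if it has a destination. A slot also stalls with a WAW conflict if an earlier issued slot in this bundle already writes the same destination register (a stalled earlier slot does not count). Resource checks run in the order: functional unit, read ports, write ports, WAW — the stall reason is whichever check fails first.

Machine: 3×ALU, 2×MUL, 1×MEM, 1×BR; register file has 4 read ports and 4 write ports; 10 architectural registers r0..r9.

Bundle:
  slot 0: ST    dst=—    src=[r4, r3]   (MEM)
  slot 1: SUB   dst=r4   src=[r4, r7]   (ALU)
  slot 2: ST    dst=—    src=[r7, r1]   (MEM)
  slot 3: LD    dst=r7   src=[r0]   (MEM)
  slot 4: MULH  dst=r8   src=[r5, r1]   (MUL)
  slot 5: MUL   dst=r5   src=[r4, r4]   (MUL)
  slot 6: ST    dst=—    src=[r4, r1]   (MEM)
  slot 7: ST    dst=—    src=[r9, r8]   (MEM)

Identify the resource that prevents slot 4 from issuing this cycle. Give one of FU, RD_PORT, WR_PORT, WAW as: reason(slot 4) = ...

reason(slot 4) = RD_PORT

slot 0 (MEM): ISSUE — free A3,Mu2,Ld0,B1 rp2 wp4
slot 1 (ALU): ISSUE — free A2,Mu2,Ld0,B1 rp0 wp3
slot 2 (MEM): stall FU — free A2,Mu2,Ld0,B1 rp0 wp3
slot 3 (MEM): stall FU — free A2,Mu2,Ld0,B1 rp0 wp3
slot 4 (MUL): stall RD_PORT — free A2,Mu2,Ld0,B1 rp0 wp3
slot 5 (MUL): stall RD_PORT — free A2,Mu2,Ld0,B1 rp0 wp3
slot 6 (MEM): stall FU — free A2,Mu2,Ld0,B1 rp0 wp3
slot 7 (MEM): stall FU — free A2,Mu2,Ld0,B1 rp0 wp3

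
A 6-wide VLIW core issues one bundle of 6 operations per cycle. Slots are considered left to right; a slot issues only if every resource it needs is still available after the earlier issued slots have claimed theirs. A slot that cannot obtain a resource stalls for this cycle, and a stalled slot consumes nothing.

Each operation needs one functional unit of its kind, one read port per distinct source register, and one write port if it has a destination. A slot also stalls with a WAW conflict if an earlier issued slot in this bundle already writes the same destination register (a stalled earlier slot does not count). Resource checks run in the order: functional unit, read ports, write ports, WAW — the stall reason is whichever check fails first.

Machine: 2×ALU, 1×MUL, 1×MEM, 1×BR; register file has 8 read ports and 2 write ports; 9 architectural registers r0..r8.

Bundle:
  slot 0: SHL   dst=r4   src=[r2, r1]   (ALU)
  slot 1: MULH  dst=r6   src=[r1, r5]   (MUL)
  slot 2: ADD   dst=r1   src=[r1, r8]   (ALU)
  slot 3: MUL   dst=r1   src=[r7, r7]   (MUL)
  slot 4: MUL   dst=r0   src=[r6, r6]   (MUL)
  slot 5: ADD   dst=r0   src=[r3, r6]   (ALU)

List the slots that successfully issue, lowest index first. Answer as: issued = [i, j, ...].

[0] ALU needs rd=2 wr=1: ok; after: ALU=1 MUL=1 MEM=1 BR=1, R=6, W=1
[1] MUL needs rd=2 wr=1: ok; after: ALU=1 MUL=0 MEM=1 BR=1, R=4, W=0
[2] ALU needs rd=2 wr=1: WR_PORT; after: ALU=1 MUL=0 MEM=1 BR=1, R=4, W=0
[3] MUL needs rd=1 wr=1: FU; after: ALU=1 MUL=0 MEM=1 BR=1, R=4, W=0
[4] MUL needs rd=1 wr=1: FU; after: ALU=1 MUL=0 MEM=1 BR=1, R=4, W=0
[5] ALU needs rd=2 wr=1: WR_PORT; after: ALU=1 MUL=0 MEM=1 BR=1, R=4, W=0

issued = [0, 1]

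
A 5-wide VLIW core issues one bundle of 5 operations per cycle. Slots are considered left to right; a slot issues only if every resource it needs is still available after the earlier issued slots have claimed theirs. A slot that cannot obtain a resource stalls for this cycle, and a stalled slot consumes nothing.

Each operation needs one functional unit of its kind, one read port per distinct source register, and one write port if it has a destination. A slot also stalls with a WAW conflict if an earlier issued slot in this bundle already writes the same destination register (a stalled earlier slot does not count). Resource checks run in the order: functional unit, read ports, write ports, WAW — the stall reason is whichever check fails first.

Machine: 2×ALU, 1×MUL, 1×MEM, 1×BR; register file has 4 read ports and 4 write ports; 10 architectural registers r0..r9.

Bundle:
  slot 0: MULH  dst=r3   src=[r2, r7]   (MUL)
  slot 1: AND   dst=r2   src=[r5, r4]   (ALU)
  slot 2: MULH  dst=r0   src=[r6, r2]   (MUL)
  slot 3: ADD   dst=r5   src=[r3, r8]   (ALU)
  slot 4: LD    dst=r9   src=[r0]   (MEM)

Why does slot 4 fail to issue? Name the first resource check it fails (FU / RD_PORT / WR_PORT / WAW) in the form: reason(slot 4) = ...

reason(slot 4) = RD_PORT

(0) want 1×MUL +2rd +1wr — yes → AL2|MU0|ME1|BR1|rd2|wr3
(1) want 1×ALU +2rd +1wr — yes → AL1|MU0|ME1|BR1|rd0|wr2
(2) want 1×MUL +2rd +1wr — FU → AL1|MU0|ME1|BR1|rd0|wr2
(3) want 1×ALU +2rd +1wr — RD_PORT → AL1|MU0|ME1|BR1|rd0|wr2
(4) want 1×MEM +1rd +1wr — RD_PORT → AL1|MU0|ME1|BR1|rd0|wr2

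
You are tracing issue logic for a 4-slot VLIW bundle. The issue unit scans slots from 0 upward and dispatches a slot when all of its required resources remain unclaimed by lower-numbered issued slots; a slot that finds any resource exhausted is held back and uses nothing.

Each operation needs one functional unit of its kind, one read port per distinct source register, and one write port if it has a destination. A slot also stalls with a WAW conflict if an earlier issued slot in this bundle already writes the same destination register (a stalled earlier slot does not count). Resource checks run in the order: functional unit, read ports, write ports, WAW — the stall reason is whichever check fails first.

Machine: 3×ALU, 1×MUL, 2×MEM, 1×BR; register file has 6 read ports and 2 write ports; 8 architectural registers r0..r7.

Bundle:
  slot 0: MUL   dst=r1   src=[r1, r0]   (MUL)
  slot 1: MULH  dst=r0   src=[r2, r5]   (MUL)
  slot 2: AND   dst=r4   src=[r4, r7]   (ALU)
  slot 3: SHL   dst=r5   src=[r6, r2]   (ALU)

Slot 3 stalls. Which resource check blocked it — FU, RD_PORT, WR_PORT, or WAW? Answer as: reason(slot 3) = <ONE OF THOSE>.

reason(slot 3) = WR_PORT

  0. MUL→r1 ⇒ go  {3A/0Mu/2Ld/1B | 4r 1w}
  1. MUL→r0 ⇒ no(FU)  {3A/0Mu/2Ld/1B | 4r 1w}
  2. ALU→r4 ⇒ go  {2A/0Mu/2Ld/1B | 2r 0w}
  3. ALU→r5 ⇒ no(WR_PORT)  {2A/0Mu/2Ld/1B | 2r 0w}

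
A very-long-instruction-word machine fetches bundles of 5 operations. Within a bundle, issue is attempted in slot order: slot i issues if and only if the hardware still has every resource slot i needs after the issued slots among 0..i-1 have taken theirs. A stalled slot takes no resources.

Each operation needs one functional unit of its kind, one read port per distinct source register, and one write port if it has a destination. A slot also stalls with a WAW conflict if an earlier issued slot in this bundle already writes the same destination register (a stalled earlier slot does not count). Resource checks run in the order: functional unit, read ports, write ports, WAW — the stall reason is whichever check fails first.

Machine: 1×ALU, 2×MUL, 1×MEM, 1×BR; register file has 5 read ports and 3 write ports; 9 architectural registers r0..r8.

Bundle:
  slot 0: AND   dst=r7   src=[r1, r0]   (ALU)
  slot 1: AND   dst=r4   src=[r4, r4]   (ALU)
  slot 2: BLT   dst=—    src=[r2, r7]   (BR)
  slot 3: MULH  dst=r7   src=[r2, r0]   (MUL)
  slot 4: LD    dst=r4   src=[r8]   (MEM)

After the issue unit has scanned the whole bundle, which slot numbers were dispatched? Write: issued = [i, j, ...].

#0 ALU src=r1,r0 dispatched  <A:0 Mu:2 Ld:1 B:1 rd:3 wr:2>
#1 ALU src=r4,r4 held:FU  <A:0 Mu:2 Ld:1 B:1 rd:3 wr:2>
#2 BR src=r2,r7 dispatched  <A:0 Mu:2 Ld:1 B:0 rd:1 wr:2>
#3 MUL src=r2,r0 held:RD_PORT  <A:0 Mu:2 Ld:1 B:0 rd:1 wr:2>
#4 MEM src=r8 dispatched  <A:0 Mu:2 Ld:0 B:0 rd:0 wr:1>

issued = [0, 2, 4]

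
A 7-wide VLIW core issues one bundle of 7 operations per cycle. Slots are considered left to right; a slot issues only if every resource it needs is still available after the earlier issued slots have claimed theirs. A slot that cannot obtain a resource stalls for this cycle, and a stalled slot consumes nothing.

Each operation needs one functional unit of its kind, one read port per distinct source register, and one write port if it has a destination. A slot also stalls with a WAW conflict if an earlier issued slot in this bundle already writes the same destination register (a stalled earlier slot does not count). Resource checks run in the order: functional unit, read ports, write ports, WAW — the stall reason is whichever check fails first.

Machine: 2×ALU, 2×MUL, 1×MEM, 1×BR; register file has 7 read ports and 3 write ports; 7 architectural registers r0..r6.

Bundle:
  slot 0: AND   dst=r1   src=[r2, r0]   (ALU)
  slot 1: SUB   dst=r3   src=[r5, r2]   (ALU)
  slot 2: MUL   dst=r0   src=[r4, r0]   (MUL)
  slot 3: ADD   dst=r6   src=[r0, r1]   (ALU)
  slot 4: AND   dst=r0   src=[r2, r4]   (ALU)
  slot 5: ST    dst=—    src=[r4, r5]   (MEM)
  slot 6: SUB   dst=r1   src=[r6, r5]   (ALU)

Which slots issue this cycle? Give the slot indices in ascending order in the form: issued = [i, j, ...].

issued = [0, 1, 2]

(0) want 1×ALU +2rd +1wr — yes → AL1|MU2|ME1|BR1|rd5|wr2
(1) want 1×ALU +2rd +1wr — yes → AL0|MU2|ME1|BR1|rd3|wr1
(2) want 1×MUL +2rd +1wr — yes → AL0|MU1|ME1|BR1|rd1|wr0
(3) want 1×ALU +2rd +1wr — FU → AL0|MU1|ME1|BR1|rd1|wr0
(4) want 1×ALU +2rd +1wr — FU → AL0|MU1|ME1|BR1|rd1|wr0
(5) want 1×MEM +2rd +0wr — RD_PORT → AL0|MU1|ME1|BR1|rd1|wr0
(6) want 1×ALU +2rd +1wr — FU → AL0|MU1|ME1|BR1|rd1|wr0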